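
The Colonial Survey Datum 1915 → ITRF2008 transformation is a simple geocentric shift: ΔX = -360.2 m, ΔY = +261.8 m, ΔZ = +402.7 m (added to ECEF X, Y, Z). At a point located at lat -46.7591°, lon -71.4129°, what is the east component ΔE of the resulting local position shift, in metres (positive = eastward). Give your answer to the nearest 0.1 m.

The local east axis at (φ, λ) is (−sin λ, cos λ, 0), so ΔE = −sin(-71.4129°)·(-360.2) + cos(-71.4129°)·261.8 = -257.96 m.

ΔE = -258.0 m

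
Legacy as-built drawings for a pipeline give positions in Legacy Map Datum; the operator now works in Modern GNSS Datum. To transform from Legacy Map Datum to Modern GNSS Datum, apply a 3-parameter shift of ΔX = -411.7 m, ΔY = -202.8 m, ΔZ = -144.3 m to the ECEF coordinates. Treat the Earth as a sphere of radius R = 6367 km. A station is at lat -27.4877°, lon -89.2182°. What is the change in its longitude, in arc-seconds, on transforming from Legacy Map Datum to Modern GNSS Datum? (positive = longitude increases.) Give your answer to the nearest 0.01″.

sin φ = -0.461558, cos φ = 0.887110, sin λ = -0.999907, cos λ = 0.013645.
East component: ΔE = −sin λ·ΔX + cos λ·ΔY = −(-0.999907)(-411.7) + (0.013645)(-202.8) = -414.43 m.
1° of latitude spans πR/180 = 111125 m; at latitude φ, 1° of longitude spans that × cos φ = 98580.2 m, so Δλ = -414.43 / 98580.2 × 3600 = -15.134″.

Δλ = -15.13″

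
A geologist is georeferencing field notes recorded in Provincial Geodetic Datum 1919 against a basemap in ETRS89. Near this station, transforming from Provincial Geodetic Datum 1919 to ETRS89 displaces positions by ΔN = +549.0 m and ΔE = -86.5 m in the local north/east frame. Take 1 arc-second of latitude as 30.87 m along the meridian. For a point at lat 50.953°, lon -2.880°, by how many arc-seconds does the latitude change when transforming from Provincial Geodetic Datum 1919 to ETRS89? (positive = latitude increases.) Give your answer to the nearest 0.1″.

1″ of latitude = 30.87 m, so Δφ = 549.0 / 30.87 = 17.784″.

Δφ = 17.8″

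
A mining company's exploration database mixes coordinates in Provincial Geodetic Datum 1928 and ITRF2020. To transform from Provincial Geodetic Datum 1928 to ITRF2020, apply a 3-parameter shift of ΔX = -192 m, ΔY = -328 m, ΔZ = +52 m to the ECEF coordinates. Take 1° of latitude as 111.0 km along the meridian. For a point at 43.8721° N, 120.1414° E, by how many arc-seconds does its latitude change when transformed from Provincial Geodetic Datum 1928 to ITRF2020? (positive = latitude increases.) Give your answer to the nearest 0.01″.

sin φ = 0.693051, cos φ = 0.720889, sin λ = 0.864789, cos λ = -0.502136.
North component: ΔN = −sin φ cos λ·ΔX − sin φ sin λ·ΔY + cos φ·ΔZ = −(0.693051)(-0.502136)(-192) − (0.693051)(0.864789)(-328) + (0.720889)(52) = 167.25 m.
1° of latitude spans 111000 m, so Δφ = 167.25 / 111000 × 3600 = 5.424″.

Δφ = 5.42″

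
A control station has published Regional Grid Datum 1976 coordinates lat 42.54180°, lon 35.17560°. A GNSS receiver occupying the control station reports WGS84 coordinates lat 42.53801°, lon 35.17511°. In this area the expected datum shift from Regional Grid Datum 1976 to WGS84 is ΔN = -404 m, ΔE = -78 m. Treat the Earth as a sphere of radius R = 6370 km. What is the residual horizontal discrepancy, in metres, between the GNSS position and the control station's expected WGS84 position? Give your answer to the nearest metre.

42 m

Observed coordinate differences: Δφ = -0.00379°, Δλ = -0.00049°.
Converting to metres (1° lat = 111177 m, cos φ = 0.736784): observed ΔN = -421.4 m, observed ΔE = -40.1 m.
Subtracting the expected shift leaves a residual of -421.4 − (-404) = -17.4 m north and -40.1 − (-78) = 37.9 m east.
Residual distance = √((-17.4)² + 37.9²) = 41.7 m.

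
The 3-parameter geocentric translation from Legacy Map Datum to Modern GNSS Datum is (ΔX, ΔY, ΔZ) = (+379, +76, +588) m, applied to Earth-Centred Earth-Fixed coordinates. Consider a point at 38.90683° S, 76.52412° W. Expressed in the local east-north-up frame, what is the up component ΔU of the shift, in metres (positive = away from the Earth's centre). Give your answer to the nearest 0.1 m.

At φ = -38.90683°, λ = -76.52412°: sin φ = -0.628056, cos φ = 0.778168, sin λ = -0.972468, cos λ = 0.233036.
ΔU = cos φ cos λ·ΔX + cos φ sin λ·ΔY + sin φ·ΔZ = (0.778168)(0.233036)(379) + (0.778168)(-0.972468)(76) + (-0.628056)(588) = -358.08 m.

ΔU = -358.1 m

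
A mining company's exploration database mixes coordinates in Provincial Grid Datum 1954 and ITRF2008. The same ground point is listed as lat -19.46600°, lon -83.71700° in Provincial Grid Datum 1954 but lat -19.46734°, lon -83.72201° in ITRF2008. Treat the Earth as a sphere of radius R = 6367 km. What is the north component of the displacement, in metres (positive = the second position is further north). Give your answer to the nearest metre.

ΔN = -149 m

Δφ = -19.46734° − -19.46600° = -0.00134°; Δλ = -83.72201° − -83.71700° = -0.00501°.
1° along a meridian = πR/180 = 111125 m.
ΔN = Δφ × 111125 = -148.9 m; ΔE = Δλ × 111125 × cos(-19.46600°) = -0.00501 × 111125 × 0.942839 = -524.9 m.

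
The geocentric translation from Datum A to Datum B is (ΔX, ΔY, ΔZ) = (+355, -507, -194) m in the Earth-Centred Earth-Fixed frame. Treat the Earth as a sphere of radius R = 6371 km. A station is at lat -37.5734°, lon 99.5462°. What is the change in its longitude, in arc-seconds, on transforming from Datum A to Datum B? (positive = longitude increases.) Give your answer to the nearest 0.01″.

Δλ = -10.87″

sin φ = -0.609777, cos φ = 0.792573, sin λ = 0.986152, cos λ = -0.165843.
East component: ΔE = −sin λ·ΔX + cos λ·ΔY = −(0.986152)(355) + (-0.165843)(-507) = -266.00 m.
1° of latitude spans πR/180 = 111195 m; at latitude φ, 1° of longitude spans that × cos φ = 88130.1 m, so Δλ = -266.00 / 88130.1 × 3600 = -10.866″.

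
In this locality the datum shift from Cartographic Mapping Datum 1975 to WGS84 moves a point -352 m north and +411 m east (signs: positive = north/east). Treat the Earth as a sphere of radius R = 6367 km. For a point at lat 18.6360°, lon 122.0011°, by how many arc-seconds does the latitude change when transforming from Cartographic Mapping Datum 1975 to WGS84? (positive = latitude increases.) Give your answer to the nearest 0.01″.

On a sphere of radius R, 1 rad of latitude = R, so Δφ = ΔN / R = -352.0 / 6367000 = -5.5285e-05 rad = -11.403″.

Δφ = -11.40″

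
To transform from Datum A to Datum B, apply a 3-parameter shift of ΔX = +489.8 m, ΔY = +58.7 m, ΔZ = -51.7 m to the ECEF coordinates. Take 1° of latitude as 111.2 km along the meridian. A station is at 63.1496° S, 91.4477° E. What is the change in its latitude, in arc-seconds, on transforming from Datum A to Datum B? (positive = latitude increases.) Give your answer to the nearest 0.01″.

sin φ = -0.892189, cos φ = 0.451663, sin λ = 0.999681, cos λ = -0.025264.
North component: ΔN = −sin φ cos λ·ΔX − sin φ sin λ·ΔY + cos φ·ΔZ = −(-0.892189)(-0.025264)(489.8) − (-0.892189)(0.999681)(58.7) + (0.451663)(-51.7) = 17.96 m.
1° of latitude spans 111200 m, so Δφ = 17.96 / 111200 × 3600 = 0.582″.

Δφ = 0.58″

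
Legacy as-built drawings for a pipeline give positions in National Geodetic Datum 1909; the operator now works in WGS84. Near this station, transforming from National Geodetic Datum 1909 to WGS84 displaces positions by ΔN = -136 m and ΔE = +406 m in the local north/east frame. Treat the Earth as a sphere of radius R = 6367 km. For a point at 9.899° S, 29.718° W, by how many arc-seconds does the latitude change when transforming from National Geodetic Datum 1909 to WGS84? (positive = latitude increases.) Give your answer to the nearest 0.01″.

On a sphere of radius R, 1 rad of latitude = R, so Δφ = ΔN / R = -136.0 / 6367000 = -2.1360e-05 rad = -4.406″.

Δφ = -4.41″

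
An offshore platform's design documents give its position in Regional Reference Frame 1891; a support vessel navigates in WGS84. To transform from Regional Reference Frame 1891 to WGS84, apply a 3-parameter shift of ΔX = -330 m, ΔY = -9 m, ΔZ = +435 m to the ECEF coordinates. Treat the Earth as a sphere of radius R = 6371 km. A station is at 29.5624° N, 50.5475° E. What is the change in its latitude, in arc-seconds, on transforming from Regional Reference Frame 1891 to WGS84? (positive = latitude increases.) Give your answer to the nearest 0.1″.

Δφ = 15.7″

sin φ = 0.493371, cos φ = 0.869819, sin λ = 0.772152, cos λ = 0.635438.
North component: ΔN = −sin φ cos λ·ΔX − sin φ sin λ·ΔY + cos φ·ΔZ = −(0.493371)(0.635438)(-330) − (0.493371)(0.772152)(-9) + (0.869819)(435) = 485.26 m.
1° of latitude spans πR/180 = 111195 m, so Δφ = 485.26 / 111195 × 3600 = 15.710″.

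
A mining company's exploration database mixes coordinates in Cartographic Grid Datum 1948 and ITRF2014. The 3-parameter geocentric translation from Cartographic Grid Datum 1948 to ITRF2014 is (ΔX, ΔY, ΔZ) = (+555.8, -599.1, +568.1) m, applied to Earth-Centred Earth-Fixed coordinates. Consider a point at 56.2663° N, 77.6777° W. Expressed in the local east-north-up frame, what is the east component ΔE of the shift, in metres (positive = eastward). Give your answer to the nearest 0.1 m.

ΔE = 415.1 m

The local east axis at (φ, λ) is (−sin λ, cos λ, 0), so ΔE = −sin(-77.6777°)·555.8 + cos(-77.6777°)·(-599.1) = 415.14 m.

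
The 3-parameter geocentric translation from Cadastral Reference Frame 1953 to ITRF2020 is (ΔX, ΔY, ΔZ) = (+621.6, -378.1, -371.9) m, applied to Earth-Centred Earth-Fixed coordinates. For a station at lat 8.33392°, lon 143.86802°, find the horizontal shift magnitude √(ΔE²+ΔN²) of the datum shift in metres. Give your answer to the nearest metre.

270 m

At φ = 8.33392°, λ = 143.86802°: sin φ = 0.144942, cos φ = 0.989440, sin λ = 0.589647, cos λ = -0.807661.
ΔE = −sin λ·ΔX + cos λ·ΔY = −(0.589647)·(621.6) + (-0.807661)·(-378.1) = -61.15 m.
ΔN = −sin φ cos λ·ΔX − sin φ sin λ·ΔY + cos φ·ΔZ = −(0.144942)(-0.807661)(621.6) − (0.144942)(0.589647)(-378.1) + (0.989440)(-371.9) = -262.89 m.
Horizontal magnitude = √(ΔE² + ΔN²) = √((-61.15)² + (-262.89)²) = 269.91 m.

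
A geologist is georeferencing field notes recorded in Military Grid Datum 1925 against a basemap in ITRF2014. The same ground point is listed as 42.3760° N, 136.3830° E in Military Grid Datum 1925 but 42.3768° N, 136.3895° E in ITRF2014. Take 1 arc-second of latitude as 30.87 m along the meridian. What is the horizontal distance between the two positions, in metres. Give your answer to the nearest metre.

Δφ = 42.3768° − 42.3760° = +0.0008°; Δλ = 136.3895° − 136.3830° = +0.0065°.
1° of latitude = 3600 × 30.87 = 111132 m.
ΔN = Δφ × 111132 = 88.9 m; ΔE = Δλ × 111132 × cos(42.3760°) = +0.0065 × 111132 × 0.738738 = 533.6 m.
Distance = √(ΔE² + ΔN²) = √(533.6² + 88.9²) = 541.0 m.

541 m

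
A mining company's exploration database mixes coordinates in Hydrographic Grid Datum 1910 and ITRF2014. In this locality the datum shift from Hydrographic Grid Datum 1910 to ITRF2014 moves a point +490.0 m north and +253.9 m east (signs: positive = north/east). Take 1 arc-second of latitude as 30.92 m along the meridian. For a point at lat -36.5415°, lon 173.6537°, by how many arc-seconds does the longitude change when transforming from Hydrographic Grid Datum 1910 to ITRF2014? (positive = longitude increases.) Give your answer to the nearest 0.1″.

At latitude -36.5415°, cos φ = 0.803426.
1″ of longitude at this latitude = 30.92 × cos φ = 24.8419 m, so Δλ = 253.9 / 24.8419 = 10.221″.

Δλ = 10.2″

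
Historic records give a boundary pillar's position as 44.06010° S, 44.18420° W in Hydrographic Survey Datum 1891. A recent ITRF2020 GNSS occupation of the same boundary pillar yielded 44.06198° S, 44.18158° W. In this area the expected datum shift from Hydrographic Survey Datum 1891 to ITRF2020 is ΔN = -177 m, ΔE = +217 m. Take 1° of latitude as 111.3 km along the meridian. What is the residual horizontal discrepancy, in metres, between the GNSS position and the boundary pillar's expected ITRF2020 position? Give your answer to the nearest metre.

33 m

Observed coordinate differences: Δφ = -0.00188°, Δλ = +0.00262°.
Converting to metres (1° lat = 111300 m, cos φ = 0.718611): observed ΔN = -209.2 m, observed ΔE = 209.6 m.
Subtracting the expected shift leaves a residual of -209.2 − (-177) = -32.2 m north and 209.6 − (217) = -7.4 m east.
Residual distance = √((-32.2)² + (-7.4)²) = 33.1 m.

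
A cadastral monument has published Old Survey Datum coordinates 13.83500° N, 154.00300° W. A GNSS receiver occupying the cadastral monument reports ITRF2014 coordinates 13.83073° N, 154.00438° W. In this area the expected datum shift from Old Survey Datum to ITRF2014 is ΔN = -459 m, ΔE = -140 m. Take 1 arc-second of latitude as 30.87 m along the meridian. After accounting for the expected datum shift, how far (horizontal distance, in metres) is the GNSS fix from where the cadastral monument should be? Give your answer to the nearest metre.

Observed coordinate differences: Δφ = -0.00427°, Δλ = -0.00138°.
Converting to metres (1° lat = 111132 m, cos φ = 0.970988): observed ΔN = -474.5 m, observed ΔE = -148.9 m.
Subtracting the expected shift leaves a residual of -474.5 − (-459) = -15.5 m north and -148.9 − (-140) = -8.9 m east.
Residual distance = √((-15.5)² + (-8.9)²) = 17.9 m.

18 m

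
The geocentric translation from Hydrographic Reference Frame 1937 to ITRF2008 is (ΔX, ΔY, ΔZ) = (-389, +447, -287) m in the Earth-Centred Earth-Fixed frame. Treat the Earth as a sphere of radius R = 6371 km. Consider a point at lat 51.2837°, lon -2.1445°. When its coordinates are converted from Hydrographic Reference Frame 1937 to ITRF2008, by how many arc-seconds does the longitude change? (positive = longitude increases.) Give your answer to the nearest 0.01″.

Δλ = 22.37″

sin φ = 0.780253, cos φ = 0.625465, sin λ = -0.037420, cos λ = 0.999300.
East component: ΔE = −sin λ·ΔX + cos λ·ΔY = −(-0.037420)(-389) + (0.999300)(447) = 432.13 m.
1° of latitude spans πR/180 = 111195 m; at latitude φ, 1° of longitude spans that × cos φ = 69548.5 m, so Δλ = 432.13 / 69548.5 × 3600 = 22.368″.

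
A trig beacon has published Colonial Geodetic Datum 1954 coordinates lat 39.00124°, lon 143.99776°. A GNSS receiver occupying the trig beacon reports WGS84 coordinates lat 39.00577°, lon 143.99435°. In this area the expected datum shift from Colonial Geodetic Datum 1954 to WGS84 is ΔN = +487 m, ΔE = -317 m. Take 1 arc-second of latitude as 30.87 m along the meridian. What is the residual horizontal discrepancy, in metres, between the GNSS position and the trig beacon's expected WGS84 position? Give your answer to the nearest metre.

Observed coordinate differences: Δφ = +0.00453°, Δλ = -0.00341°.
Converting to metres (1° lat = 111132 m, cos φ = 0.777132): observed ΔN = 503.4 m, observed ΔE = -294.5 m.
Subtracting the expected shift leaves a residual of 503.4 − (487) = 16.4 m north and -294.5 − (-317) = 22.5 m east.
Residual distance = √(16.4² + 22.5²) = 27.9 m.

28 m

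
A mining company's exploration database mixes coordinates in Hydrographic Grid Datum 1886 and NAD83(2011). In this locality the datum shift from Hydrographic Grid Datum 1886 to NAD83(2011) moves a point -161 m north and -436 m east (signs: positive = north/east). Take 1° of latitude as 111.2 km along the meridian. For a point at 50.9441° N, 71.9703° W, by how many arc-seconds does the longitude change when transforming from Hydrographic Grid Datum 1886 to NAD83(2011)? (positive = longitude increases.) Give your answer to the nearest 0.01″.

Δλ = -22.40″

At latitude 50.9441°, cos φ = 0.630078.
1° of longitude at this latitude = 111.2 × cos φ = 70.06 km, so Δλ = -436.0 / 70064.7 = -0.0062228° = -22.402″.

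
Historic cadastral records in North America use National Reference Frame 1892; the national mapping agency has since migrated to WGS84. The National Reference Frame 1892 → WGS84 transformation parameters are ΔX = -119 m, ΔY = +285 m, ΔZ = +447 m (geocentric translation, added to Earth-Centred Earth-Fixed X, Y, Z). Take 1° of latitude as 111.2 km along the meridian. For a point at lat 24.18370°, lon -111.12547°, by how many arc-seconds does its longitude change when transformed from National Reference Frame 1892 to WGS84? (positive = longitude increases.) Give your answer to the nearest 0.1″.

Δλ = -7.6″

sin φ = 0.409664, cos φ = 0.912237, sin λ = -0.932793, cos λ = -0.360412.
East component: ΔE = −sin λ·ΔX + cos λ·ΔY = −(-0.932793)(-119) + (-0.360412)(285) = -213.72 m.
1° of latitude spans 111200 m; at latitude φ, 1° of longitude spans that × cos φ = 101440.7 m, so Δλ = -213.72 / 101440.7 × 3600 = -7.585″.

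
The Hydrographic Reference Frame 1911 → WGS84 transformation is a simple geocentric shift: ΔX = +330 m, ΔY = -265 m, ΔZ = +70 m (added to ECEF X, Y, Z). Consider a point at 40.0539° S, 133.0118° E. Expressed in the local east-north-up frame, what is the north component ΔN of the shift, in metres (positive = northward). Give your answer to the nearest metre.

The local north axis is (−sin φ cos λ, −sin φ sin λ, cos φ), giving ΔN = -144.860 − 124.694 + 53.581 = -215.97 m.

ΔN = -216 m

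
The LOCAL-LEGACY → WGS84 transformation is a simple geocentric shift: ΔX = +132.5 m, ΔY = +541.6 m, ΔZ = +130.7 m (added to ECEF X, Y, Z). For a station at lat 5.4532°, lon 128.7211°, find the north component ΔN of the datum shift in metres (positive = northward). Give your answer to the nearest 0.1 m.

The local north axis is (−sin φ cos λ, −sin φ sin λ, cos φ), giving ΔN = 7.877 − 40.157 + 130.108 = 97.83 m.

ΔN = 97.8 m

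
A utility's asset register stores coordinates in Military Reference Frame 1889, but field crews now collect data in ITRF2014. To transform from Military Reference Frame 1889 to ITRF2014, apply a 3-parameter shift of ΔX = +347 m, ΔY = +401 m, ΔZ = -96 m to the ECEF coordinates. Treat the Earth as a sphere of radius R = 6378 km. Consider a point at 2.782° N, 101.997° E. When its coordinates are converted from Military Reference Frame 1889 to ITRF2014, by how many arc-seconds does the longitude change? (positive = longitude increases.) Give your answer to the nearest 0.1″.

Δλ = -13.7″

sin φ = 0.048536, cos φ = 0.998821, sin λ = 0.978158, cos λ = -0.207860.
East component: ΔE = −sin λ·ΔX + cos λ·ΔY = −(0.978158)(347) + (-0.207860)(401) = -422.77 m.
1° of latitude spans πR/180 = 111317 m; at latitude φ, 1° of longitude spans that × cos φ = 111185.9 m, so Δλ = -422.77 / 111185.9 × 3600 = -13.689″.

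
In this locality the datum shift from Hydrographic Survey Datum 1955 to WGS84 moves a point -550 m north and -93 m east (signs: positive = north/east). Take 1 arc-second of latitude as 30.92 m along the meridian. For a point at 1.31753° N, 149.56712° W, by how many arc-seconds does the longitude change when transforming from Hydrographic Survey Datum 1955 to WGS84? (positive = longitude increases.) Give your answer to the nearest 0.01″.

At latitude 1.31753°, cos φ = 0.999736.
1″ of longitude at this latitude = 30.92 × cos φ = 30.9118 m, so Δλ = -93.0 / 30.9118 = -3.009″.

Δλ = -3.01″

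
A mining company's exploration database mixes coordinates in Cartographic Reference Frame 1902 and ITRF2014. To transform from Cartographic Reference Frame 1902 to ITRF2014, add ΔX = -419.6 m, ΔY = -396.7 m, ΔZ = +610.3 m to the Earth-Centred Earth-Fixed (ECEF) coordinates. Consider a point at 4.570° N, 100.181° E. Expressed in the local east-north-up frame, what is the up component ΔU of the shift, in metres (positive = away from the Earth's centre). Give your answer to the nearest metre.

The local up (radial) axis is (cos φ cos λ, cos φ sin λ, sin φ), giving ΔU = 73.932 − 389.212 + 48.627 = -266.65 m.

ΔU = -267 m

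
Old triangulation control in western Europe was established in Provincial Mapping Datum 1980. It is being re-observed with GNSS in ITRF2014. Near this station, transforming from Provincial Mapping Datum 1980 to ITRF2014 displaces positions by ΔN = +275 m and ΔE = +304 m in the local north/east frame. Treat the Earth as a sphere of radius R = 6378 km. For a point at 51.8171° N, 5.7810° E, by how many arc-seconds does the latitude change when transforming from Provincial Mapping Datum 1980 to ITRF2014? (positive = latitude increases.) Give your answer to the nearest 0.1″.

On a sphere of radius R, 1 rad of latitude = R, so Δφ = ΔN / R = 275.0 / 6378000 = 4.3117e-05 rad = 8.894″.

Δφ = 8.9″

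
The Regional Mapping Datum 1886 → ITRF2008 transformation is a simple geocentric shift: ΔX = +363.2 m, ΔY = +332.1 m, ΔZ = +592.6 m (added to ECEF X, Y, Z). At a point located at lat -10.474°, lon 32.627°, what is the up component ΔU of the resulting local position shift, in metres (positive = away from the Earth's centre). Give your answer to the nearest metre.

ΔU = 369 m

At φ = -10.474°, λ = 32.627°: sin φ = -0.181789, cos φ = 0.983338, sin λ = 0.539168, cos λ = 0.842198.
ΔU = cos φ cos λ·ΔX + cos φ sin λ·ΔY + sin φ·ΔZ = (0.983338)(0.842198)(363.2) + (0.983338)(0.539168)(332.1) + (-0.181789)(592.6) = 369.14 m.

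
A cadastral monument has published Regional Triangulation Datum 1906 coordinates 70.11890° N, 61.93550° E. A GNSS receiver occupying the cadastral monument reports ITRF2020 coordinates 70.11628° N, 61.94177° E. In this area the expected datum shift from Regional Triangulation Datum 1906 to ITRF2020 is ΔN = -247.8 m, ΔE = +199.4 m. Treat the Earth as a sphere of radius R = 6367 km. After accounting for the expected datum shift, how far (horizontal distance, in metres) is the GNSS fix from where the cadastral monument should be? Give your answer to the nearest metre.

Observed coordinate differences: Δφ = -0.00262°, Δλ = +0.00627°.
Converting to metres (1° lat = 111125 m, cos φ = 0.340069): observed ΔN = -291.1 m, observed ΔE = 236.9 m.
Subtracting the expected shift leaves a residual of -291.1 − (-247.8) = -43.3 m north and 236.9 − (199.4) = 37.5 m east.
Residual distance = √((-43.3)² + 37.5²) = 57.3 m.

57 m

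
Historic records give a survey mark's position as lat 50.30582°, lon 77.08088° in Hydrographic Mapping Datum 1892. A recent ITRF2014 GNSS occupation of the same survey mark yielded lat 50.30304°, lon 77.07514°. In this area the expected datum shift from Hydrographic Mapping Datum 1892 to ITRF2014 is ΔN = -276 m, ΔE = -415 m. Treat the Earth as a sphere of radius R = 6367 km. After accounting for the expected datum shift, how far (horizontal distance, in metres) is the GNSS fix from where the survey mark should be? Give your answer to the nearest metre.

Observed coordinate differences: Δφ = -0.00278°, Δλ = -0.00574°.
Converting to metres (1° lat = 111125 m, cos φ = 0.638690): observed ΔN = -308.9 m, observed ΔE = -407.4 m.
Subtracting the expected shift leaves a residual of -308.9 − (-276) = -32.9 m north and -407.4 − (-415) = 7.6 m east.
Residual distance = √((-32.9)² + 7.6²) = 33.8 m.

34 m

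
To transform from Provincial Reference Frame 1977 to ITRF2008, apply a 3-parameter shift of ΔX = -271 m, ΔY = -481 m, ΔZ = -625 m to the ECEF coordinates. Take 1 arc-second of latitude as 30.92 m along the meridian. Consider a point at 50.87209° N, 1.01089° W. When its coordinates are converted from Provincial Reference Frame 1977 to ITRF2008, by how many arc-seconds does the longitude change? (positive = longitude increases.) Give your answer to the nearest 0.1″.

Δλ = -24.9″

sin φ = 0.775739, cos φ = 0.631054, sin λ = -0.017642, cos λ = 0.999844.
East component: ΔE = −sin λ·ΔX + cos λ·ΔY = −(-0.017642)(-271) + (0.999844)(-481) = -485.71 m.
1° of latitude spans 3600 × 30.92 = 111312 m; at latitude φ, 1° of longitude spans that × cos φ = 70243.9 m, so Δλ = -485.71 / 70243.9 × 3600 = -24.892″.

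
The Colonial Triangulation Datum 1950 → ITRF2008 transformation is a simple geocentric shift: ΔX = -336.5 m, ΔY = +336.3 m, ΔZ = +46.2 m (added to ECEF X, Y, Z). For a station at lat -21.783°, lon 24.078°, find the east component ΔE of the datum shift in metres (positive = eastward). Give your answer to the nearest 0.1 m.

ΔE = 444.3 m

At φ = -21.783°, λ = 24.078°: sin φ = -0.371092, cos φ = 0.928596, sin λ = 0.407980, cos λ = 0.912991.
ΔE = −sin λ·ΔX + cos λ·ΔY = −(0.407980)·(-336.5) + (0.912991)·(336.3) = 444.32 m.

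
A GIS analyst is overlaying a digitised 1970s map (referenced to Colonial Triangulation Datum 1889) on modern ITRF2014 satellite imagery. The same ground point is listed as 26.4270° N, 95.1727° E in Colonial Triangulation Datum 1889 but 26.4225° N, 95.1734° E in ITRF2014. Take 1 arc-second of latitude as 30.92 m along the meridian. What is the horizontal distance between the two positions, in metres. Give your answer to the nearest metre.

Δφ = 26.4225° − 26.4270° = -0.0045°; Δλ = 95.1734° − 95.1727° = +0.0007°.
1° of latitude = 3600 × 30.92 = 111312 m.
ΔN = Δφ × 111312 = -500.9 m; ΔE = Δλ × 111312 × cos(26.4270°) = +0.0007 × 111312 × 0.895502 = 69.8 m.
Distance = √(ΔE² + ΔN²) = √(69.8² + (-500.9)²) = 505.7 m.

506 m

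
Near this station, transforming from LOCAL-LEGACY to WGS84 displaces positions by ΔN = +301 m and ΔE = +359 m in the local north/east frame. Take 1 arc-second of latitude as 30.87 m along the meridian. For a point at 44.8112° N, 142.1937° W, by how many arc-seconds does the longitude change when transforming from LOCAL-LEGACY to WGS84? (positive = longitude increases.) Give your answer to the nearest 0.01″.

Δλ = 16.39″

At latitude 44.8112°, cos φ = 0.709433.
1″ of longitude at this latitude = 30.87 × cos φ = 21.9002 m, so Δλ = 359.0 / 21.9002 = 16.393″.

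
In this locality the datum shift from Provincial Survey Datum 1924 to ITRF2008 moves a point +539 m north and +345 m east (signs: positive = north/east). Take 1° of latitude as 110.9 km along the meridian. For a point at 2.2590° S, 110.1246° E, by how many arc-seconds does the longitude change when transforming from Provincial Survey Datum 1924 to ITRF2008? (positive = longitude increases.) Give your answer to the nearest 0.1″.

At latitude -2.2590°, cos φ = 0.999223.
1° of longitude at this latitude = 110.9 × cos φ = 110.81 km, so Δλ = 345.0 / 110813.8 = 0.0031133° = 11.208″.

Δλ = 11.2″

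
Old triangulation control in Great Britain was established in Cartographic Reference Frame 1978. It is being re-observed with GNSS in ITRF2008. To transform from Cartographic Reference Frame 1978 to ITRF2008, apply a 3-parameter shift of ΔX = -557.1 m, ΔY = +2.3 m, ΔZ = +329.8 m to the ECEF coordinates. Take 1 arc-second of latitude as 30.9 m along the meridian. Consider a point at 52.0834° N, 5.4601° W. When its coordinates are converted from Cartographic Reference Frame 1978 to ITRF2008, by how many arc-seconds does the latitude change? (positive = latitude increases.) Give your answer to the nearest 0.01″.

Δφ = 20.72″

sin φ = 0.788906, cos φ = 0.614514, sin λ = -0.095153, cos λ = 0.995463.
North component: ΔN = −sin φ cos λ·ΔX − sin φ sin λ·ΔY + cos φ·ΔZ = −(0.788906)(0.995463)(-557.1) − (0.788906)(-0.095153)(2.3) + (0.614514)(329.8) = 640.34 m.
1° of latitude spans 3600 × 30.90 = 111240 m, so Δφ = 640.34 / 111240 × 3600 = 20.723″.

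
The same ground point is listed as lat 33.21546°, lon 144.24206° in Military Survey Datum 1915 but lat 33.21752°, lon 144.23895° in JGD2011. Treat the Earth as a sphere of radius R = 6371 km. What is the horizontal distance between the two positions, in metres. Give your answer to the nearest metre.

369 m

Δφ = 33.21752° − 33.21546° = +0.00206°; Δλ = 144.23895° − 144.24206° = -0.00311°.
1° along a meridian = πR/180 = 111195 m.
ΔN = Δφ × 111195 = 229.1 m; ΔE = Δλ × 111195 × cos(33.21546°) = -0.00311 × 111195 × 0.836617 = -289.3 m.
Distance = √(ΔE² + ΔN²) = √((-289.3)² + 229.1²) = 369.0 m.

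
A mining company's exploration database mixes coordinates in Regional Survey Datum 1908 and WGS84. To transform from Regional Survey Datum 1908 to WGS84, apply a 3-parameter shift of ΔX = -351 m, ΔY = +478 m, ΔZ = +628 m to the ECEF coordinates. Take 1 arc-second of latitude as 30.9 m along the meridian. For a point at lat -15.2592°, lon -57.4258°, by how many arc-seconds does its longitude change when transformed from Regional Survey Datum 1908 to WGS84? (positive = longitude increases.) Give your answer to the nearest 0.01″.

Δλ = -1.29″

sin φ = -0.263186, cos φ = 0.964745, sin λ = -0.842695, cos λ = 0.538391.
East component: ΔE = −sin λ·ΔX + cos λ·ΔY = −(-0.842695)(-351) + (0.538391)(478) = -38.43 m.
1° of latitude spans 3600 × 30.90 = 111240 m; at latitude φ, 1° of longitude spans that × cos φ = 107318.2 m, so Δλ = -38.43 / 107318.2 × 3600 = -1.289″.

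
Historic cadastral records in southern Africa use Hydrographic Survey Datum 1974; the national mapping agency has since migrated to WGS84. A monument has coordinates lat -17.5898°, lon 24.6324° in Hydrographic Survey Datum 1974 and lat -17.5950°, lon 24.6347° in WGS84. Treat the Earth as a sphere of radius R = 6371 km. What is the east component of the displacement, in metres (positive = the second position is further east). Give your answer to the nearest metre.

ΔE = 244 m

Δφ = -17.5950° − -17.5898° = -0.0052°; Δλ = 24.6347° − 24.6324° = +0.0023°.
1° along a meridian = πR/180 = 111195 m.
ΔN = Δφ × 111195 = -578.2 m; ΔE = Δλ × 111195 × cos(-17.5898°) = +0.0023 × 111195 × 0.953244 = 243.8 m.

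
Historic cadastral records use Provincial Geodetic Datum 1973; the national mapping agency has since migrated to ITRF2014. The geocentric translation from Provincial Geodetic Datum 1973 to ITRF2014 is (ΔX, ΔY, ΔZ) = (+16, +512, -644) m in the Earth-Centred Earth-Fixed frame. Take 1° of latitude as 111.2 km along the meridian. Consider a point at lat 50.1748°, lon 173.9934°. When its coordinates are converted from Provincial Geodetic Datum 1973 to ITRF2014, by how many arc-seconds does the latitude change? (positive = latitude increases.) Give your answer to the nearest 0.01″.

sin φ = 0.768002, cos φ = 0.640448, sin λ = 0.104643, cos λ = -0.994510.
North component: ΔN = −sin φ cos λ·ΔX − sin φ sin λ·ΔY + cos φ·ΔZ = −(0.768002)(-0.994510)(16) − (0.768002)(0.104643)(512) + (0.640448)(-644) = -441.38 m.
1° of latitude spans 111200 m, so Δφ = -441.38 / 111200 × 3600 = -14.289″.

Δφ = -14.29″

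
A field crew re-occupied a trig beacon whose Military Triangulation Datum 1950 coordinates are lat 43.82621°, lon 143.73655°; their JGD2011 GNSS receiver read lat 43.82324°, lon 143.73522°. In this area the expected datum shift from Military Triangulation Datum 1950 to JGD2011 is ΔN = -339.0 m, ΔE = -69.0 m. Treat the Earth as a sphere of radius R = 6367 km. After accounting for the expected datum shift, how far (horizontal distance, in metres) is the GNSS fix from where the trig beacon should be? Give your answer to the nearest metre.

39 m

Observed coordinate differences: Δφ = -0.00297°, Δλ = -0.00133°.
Converting to metres (1° lat = 111125 m, cos φ = 0.721444): observed ΔN = -330.0 m, observed ΔE = -106.6 m.
Subtracting the expected shift leaves a residual of -330.0 − (-339.0) = 9.0 m north and -106.6 − (-69.0) = -37.6 m east.
Residual distance = √(9.0² + (-37.6)²) = 38.7 m.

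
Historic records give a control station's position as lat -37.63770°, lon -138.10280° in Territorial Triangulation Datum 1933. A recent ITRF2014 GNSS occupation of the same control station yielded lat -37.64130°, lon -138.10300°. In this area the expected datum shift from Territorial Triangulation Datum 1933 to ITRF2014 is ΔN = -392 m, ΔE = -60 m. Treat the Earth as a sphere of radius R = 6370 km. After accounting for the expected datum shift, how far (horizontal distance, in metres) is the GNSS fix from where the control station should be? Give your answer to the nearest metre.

43 m

Observed coordinate differences: Δφ = -0.00360°, Δλ = -0.00020°.
Converting to metres (1° lat = 111177 m, cos φ = 0.791888): observed ΔN = -400.2 m, observed ΔE = -17.6 m.
Subtracting the expected shift leaves a residual of -400.2 − (-392) = -8.2 m north and -17.6 − (-60) = 42.4 m east.
Residual distance = √((-8.2)² + 42.4²) = 43.2 m.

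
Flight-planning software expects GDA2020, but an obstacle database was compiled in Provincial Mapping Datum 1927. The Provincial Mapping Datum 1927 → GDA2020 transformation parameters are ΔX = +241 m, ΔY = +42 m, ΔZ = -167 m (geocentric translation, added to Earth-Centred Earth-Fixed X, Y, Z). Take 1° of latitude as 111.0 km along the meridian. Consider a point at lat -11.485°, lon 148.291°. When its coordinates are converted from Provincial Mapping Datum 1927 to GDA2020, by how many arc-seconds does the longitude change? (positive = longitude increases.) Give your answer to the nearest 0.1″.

sin φ = -0.199111, cos φ = 0.979977, sin λ = 0.525605, cos λ = -0.850729.
East component: ΔE = −sin λ·ΔX + cos λ·ΔY = −(0.525605)(241) + (-0.850729)(42) = -162.40 m.
1° of latitude spans 111000 m; at latitude φ, 1° of longitude spans that × cos φ = 108777.4 m, so Δλ = -162.40 / 108777.4 × 3600 = -5.375″.

Δλ = -5.4″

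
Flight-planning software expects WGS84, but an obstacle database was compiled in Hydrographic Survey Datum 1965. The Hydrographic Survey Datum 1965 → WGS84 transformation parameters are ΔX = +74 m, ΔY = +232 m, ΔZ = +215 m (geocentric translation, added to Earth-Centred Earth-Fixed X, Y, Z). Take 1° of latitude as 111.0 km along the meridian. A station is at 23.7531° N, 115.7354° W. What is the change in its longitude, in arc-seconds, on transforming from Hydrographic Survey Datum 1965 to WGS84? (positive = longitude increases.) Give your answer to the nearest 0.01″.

Δλ = -1.21″

sin φ = 0.402796, cos φ = 0.915290, sin λ = -0.900809, cos λ = -0.434216.
East component: ΔE = −sin λ·ΔX + cos λ·ΔY = −(-0.900809)(74) + (-0.434216)(232) = -34.08 m.
1° of latitude spans 111000 m; at latitude φ, 1° of longitude spans that × cos φ = 101597.2 m, so Δλ = -34.08 / 101597.2 × 3600 = -1.208″.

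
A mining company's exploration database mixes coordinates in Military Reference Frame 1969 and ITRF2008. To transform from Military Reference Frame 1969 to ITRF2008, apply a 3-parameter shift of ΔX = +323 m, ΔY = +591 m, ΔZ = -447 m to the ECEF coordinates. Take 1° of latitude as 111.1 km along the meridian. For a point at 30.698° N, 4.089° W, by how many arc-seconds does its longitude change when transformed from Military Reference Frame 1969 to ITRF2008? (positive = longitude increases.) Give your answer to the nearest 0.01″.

sin φ = 0.510513, cos φ = 0.859870, sin λ = -0.071306, cos λ = 0.997454.
East component: ΔE = −sin λ·ΔX + cos λ·ΔY = −(-0.071306)(323) + (0.997454)(591) = 612.53 m.
1° of latitude spans 111100 m; at latitude φ, 1° of longitude spans that × cos φ = 95531.6 m, so Δλ = 612.53 / 95531.6 × 3600 = 23.082″.

Δλ = 23.08″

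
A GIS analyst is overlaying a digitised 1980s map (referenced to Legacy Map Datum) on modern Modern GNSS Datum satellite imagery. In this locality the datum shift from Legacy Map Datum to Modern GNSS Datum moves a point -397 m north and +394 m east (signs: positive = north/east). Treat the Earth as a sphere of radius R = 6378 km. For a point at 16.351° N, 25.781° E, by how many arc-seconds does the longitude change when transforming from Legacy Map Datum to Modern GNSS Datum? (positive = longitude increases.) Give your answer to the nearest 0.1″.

At latitude 16.351°, cos φ = 0.959555.
One radian of longitude at latitude φ spans R cos φ, so Δλ = ΔE / (R cos φ) = 394.0 / (6378000 × 0.959555) = 6.4379e-05 rad = 13.279″.

Δλ = 13.3″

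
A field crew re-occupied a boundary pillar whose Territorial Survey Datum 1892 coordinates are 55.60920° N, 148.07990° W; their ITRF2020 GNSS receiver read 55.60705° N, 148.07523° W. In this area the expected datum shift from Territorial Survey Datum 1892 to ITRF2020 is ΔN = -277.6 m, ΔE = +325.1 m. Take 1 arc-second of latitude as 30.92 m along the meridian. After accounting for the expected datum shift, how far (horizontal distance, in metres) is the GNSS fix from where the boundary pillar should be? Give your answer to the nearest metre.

50 m

Observed coordinate differences: Δφ = -0.00215°, Δλ = +0.00467°.
Converting to metres (1° lat = 111312 m, cos φ = 0.564835): observed ΔN = -239.3 m, observed ΔE = 293.6 m.
Subtracting the expected shift leaves a residual of -239.3 − (-277.6) = 38.3 m north and 293.6 − (325.1) = -31.5 m east.
Residual distance = √(38.3² + (-31.5)²) = 49.6 m.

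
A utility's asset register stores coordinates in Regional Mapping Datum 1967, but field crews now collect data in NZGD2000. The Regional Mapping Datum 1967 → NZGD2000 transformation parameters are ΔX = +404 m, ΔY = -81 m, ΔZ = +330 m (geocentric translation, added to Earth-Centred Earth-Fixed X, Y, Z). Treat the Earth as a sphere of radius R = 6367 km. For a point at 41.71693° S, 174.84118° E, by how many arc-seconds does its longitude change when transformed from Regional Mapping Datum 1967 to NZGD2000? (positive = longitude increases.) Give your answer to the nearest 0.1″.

sin φ = -0.665451, cos φ = 0.746442, sin λ = 0.089917, cos λ = -0.995949.
East component: ΔE = −sin λ·ΔX + cos λ·ΔY = −(0.089917)(404) + (-0.995949)(-81) = 44.35 m.
1° of latitude spans πR/180 = 111125 m; at latitude φ, 1° of longitude spans that × cos φ = 82948.4 m, so Δλ = 44.35 / 82948.4 × 3600 = 1.925″.

Δλ = 1.9″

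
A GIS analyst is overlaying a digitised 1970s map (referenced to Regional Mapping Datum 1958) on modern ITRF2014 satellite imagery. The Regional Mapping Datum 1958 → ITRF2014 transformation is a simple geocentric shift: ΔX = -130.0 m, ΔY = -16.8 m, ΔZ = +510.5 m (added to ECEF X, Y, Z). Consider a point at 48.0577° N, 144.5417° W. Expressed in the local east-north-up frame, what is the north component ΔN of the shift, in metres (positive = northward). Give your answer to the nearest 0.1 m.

The local north axis is (−sin φ cos λ, −sin φ sin λ, cos φ), giving ΔN = -78.763 − 7.249 + 341.209 = 255.20 m.

ΔN = 255.2 m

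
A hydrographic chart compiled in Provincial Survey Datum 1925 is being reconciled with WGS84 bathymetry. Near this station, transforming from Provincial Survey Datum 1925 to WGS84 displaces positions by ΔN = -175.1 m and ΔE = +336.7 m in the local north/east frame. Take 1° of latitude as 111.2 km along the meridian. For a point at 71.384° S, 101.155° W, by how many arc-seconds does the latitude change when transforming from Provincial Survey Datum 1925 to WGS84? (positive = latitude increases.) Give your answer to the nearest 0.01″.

Δφ = -5.67″

1° of latitude = 111.2 km, so Δφ = -175.1 / 111200 = -0.0015746° = -5.669″.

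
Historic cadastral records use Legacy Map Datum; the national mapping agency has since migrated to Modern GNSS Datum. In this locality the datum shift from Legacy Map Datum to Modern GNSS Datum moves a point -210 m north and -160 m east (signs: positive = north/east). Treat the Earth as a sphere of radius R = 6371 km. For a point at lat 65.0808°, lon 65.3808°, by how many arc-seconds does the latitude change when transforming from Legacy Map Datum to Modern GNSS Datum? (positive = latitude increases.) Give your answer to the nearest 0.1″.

Δφ = -6.8″

On a sphere of radius R, 1 rad of latitude = R, so Δφ = ΔN / R = -210.0 / 6371000 = -3.2962e-05 rad = -6.799″.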